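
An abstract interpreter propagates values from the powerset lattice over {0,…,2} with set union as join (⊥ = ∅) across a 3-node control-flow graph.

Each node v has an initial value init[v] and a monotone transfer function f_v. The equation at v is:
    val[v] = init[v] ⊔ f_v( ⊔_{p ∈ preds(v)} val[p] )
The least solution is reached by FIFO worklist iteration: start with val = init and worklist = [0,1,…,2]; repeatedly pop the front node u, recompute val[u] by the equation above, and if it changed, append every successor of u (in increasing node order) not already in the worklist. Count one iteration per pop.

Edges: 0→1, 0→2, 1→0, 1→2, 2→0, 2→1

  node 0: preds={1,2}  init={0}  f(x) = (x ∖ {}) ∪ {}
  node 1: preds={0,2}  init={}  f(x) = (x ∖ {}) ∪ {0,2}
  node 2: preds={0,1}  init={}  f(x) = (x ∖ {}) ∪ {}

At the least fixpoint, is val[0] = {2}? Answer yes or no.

Iteration log — 6 steps:
  step 1. node 0  ⊔preds={}  new={0}  stable
  step 2. node 1  ⊔preds={0}  new={0,2}  old={}  +wl: 0
  step 3. node 2  ⊔preds={0,2}  new={0,2}  old={}  +wl: 1
  step 4. node 0  ⊔preds={0,2}  new={0,2}  old={0}  +wl: 2
  step 5. node 1  ⊔preds={0,2}  new={0,2}  stable
  step 6. node 2  ⊔preds={0,2}  new={0,2}  stable

Least fixpoint reached:
  node 0: {0,2}
  node 1: {0,2}
  node 2: {0,2}

no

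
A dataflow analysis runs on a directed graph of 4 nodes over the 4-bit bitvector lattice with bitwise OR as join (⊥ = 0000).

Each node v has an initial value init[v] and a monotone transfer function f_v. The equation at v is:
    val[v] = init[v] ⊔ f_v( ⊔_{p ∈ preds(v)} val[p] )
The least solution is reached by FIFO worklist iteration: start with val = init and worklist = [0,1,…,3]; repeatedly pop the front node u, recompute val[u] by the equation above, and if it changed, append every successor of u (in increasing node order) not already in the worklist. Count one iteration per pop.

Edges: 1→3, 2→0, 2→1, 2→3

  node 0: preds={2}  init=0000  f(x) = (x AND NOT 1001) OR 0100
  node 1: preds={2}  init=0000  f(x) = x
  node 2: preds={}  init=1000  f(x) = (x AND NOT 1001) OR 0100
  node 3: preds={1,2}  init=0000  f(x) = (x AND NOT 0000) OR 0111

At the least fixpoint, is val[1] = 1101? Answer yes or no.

no

Trace (7 dequeues):
  [1] u=0 | in 1000 | out 0100 | prev 0000 | push {}
  [2] u=1 | in 1000 | out 1000 | prev 0000 | push {}
  [3] u=2 | in 0000 | out 1100 | prev 1000 | push {0,1}
  [4] u=3 | in 1100 | out 1111 | prev 0000 | push {}
  [5] u=0 | in 1100 | out 0100 | ==
  [6] u=1 | in 1100 | out 1100 | prev 1000 | push {3}
  [7] u=3 | in 1100 | out 1111 | ==

Converged values:
  [0] 0100
  [1] 1100
  [2] 1100
  [3] 1111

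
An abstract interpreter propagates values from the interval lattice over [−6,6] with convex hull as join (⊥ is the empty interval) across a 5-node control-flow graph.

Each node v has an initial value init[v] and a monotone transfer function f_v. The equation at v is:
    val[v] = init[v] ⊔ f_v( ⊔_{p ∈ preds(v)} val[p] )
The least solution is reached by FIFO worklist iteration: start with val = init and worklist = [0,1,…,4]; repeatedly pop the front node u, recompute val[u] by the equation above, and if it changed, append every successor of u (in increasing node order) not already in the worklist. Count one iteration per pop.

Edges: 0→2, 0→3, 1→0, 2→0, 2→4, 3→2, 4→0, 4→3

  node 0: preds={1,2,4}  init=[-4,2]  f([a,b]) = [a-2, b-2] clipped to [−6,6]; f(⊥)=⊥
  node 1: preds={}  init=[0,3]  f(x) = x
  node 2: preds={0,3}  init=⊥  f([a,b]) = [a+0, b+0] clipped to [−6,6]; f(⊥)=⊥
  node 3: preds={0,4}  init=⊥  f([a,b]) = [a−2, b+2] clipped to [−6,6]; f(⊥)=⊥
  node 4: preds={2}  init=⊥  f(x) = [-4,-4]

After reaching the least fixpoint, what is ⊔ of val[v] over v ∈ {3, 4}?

[-6,4]

Trace (10 dequeues):
  [1] u=0 | in [0,3] | out [-4,2] | ==
  [2] u=1 | in ⊥ | out [0,3] | ==
  [3] u=2 | in [-4,2] | out [-4,2] | prev ⊥ | push {0}
  [4] u=3 | in [-4,2] | out [-6,4] | prev ⊥ | push {2}
  [5] u=4 | in [-4,2] | out [-4,-4] | prev ⊥ | push {3}
  [6] u=0 | in [-4,3] | out [-6,2] | prev [-4,2] | push {}
  [7] u=2 | in [-6,4] | out [-6,4] | prev [-4,2] | push {0,4}
  [8] u=3 | in [-6,2] | out [-6,4] | ==
  [9] u=0 | in [-6,4] | out [-6,2] | ==
  [10] u=4 | in [-6,4] | out [-4,-4] | ==

Converged values:
  [0] [-6,2]
  [1] [0,3]
  [2] [-6,4]
  [3] [-6,4]
  [4] [-4,-4]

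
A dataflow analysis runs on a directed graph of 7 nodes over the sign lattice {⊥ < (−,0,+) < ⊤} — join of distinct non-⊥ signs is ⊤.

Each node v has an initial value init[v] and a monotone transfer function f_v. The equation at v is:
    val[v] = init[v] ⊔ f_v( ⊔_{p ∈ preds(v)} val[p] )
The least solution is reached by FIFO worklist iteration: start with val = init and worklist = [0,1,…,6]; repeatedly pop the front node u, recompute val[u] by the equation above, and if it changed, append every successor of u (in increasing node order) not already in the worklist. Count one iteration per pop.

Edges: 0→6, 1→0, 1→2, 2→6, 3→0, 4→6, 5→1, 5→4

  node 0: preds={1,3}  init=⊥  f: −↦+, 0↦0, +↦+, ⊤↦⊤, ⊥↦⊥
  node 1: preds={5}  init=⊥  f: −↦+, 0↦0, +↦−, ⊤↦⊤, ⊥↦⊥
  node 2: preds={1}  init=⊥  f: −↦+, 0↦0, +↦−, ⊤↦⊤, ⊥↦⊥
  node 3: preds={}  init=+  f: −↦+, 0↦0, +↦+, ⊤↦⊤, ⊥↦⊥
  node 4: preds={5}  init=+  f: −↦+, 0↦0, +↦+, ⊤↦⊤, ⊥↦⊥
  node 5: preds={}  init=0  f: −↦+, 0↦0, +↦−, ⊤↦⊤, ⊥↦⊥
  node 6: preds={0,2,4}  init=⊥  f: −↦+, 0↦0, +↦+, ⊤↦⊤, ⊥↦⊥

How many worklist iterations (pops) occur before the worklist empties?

Trace (9 dequeues):
  [1] u=0 | in + | out + | prev ⊥ | push {}
  [2] u=1 | in 0 | out 0 | prev ⊥ | push {0}
  [3] u=2 | in 0 | out 0 | prev ⊥ | push {}
  [4] u=3 | in ⊥ | out + | ==
  [5] u=4 | in 0 | out ⊤ | prev + | push {}
  [6] u=5 | in ⊥ | out 0 | ==
  [7] u=6 | in ⊤ | out ⊤ | prev ⊥ | push {}
  [8] u=0 | in ⊤ | out ⊤ | prev + | push {6}
  [9] u=6 | in ⊤ | out ⊤ | ==

Converged values:
  [0] ⊤
  [1] 0
  [2] 0
  [3] +
  [4] ⊤
  [5] 0
  [6] ⊤

9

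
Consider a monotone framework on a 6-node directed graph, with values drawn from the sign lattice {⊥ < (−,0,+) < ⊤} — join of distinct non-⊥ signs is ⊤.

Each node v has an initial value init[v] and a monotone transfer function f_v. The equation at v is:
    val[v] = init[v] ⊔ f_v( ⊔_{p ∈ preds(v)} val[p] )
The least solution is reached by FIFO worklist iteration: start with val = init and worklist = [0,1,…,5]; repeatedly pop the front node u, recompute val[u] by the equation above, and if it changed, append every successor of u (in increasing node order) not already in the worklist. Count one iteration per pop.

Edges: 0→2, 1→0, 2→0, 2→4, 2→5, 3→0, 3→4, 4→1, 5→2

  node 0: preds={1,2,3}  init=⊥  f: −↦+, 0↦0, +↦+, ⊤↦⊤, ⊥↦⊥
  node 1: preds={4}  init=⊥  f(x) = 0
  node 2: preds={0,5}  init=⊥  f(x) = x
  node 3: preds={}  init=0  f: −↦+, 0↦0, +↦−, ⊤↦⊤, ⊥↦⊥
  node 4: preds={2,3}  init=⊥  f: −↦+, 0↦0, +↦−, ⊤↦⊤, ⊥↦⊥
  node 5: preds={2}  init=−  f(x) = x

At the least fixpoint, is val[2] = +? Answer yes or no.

Worklist (9 pops):
  #1 pop 0: in=0 → 0 (was ⊥); enqueue []
  #2 pop 1: in=⊥ → 0 (was ⊥); enqueue [0]
  #3 pop 2: in=⊤ → ⊤ (was ⊥); enqueue []
  #4 pop 3: in=⊥ → 0 (no change)
  #5 pop 4: in=⊤ → ⊤ (was ⊥); enqueue [1]
  #6 pop 5: in=⊤ → ⊤ (was −); enqueue [2]
  #7 pop 0: in=⊤ → ⊤ (was 0); enqueue []
  #8 pop 1: in=⊤ → 0 (no change)
  #9 pop 2: in=⊤ → ⊤ (no change)

Fixpoint:
  val[0] = ⊤
  val[1] = 0
  val[2] = ⊤
  val[3] = 0
  val[4] = ⊤
  val[5] = ⊤

no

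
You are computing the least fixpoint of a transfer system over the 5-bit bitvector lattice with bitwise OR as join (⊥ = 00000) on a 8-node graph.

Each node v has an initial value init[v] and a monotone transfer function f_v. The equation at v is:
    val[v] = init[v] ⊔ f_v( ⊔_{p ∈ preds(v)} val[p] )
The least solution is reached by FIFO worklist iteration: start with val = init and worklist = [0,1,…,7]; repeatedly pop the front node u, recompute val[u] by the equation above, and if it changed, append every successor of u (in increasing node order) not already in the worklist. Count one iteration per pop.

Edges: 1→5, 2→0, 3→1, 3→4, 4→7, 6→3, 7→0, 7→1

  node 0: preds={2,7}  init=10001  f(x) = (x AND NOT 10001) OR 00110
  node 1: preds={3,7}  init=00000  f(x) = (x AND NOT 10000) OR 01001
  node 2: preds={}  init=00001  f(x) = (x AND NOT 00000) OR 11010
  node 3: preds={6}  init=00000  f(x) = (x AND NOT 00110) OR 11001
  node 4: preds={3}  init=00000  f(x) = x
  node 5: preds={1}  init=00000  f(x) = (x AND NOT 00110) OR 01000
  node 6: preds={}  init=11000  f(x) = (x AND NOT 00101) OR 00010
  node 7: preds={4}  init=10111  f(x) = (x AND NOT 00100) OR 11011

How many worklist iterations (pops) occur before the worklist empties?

11

Worklist (11 pops):
  #1 pop 0: in=10111 → 10111 (was 10001); enqueue []
  #2 pop 1: in=10111 → 01111 (was 00000); enqueue []
  #3 pop 2: in=00000 → 11011 (was 00001); enqueue [0]
  #4 pop 3: in=11000 → 11001 (was 00000); enqueue [1]
  #5 pop 4: in=11001 → 11001 (was 00000); enqueue []
  #6 pop 5: in=01111 → 01001 (was 00000); enqueue []
  #7 pop 6: in=00000 → 11010 (was 11000); enqueue [3]
  #8 pop 7: in=11001 → 11111 (was 10111); enqueue []
  #9 pop 0: in=11111 → 11111 (was 10111); enqueue []
  #10 pop 1: in=11111 → 01111 (no change)
  #11 pop 3: in=11010 → 11001 (no change)

Fixpoint:
  val[0] = 11111
  val[1] = 01111
  val[2] = 11011
  val[3] = 11001
  val[4] = 11001
  val[5] = 01001
  val[6] = 11010
  val[7] = 11111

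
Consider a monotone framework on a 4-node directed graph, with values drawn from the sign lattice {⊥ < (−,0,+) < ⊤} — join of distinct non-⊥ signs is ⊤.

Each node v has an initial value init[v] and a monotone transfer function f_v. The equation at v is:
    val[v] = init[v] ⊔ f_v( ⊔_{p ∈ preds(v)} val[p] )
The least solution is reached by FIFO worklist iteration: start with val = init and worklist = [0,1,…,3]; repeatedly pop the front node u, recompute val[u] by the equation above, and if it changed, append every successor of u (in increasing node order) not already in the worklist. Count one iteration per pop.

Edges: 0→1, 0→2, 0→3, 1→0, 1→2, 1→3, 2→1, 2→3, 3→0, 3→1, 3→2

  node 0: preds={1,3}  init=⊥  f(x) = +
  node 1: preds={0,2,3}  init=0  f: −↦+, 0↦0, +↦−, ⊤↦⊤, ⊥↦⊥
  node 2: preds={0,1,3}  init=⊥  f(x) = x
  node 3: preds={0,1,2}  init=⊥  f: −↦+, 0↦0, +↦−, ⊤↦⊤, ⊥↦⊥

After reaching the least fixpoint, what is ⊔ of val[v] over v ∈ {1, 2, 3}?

Iteration log — 7 steps:
  step 1. node 0  ⊔preds=0  new=+  old=⊥  +wl: 
  step 2. node 1  ⊔preds=+  new=⊤  old=0  +wl: 0
  step 3. node 2  ⊔preds=⊤  new=⊤  old=⊥  +wl: 1
  step 4. node 3  ⊔preds=⊤  new=⊤  old=⊥  +wl: 2
  step 5. node 0  ⊔preds=⊤  new=+  stable
  step 6. node 1  ⊔preds=⊤  new=⊤  stable
  step 7. node 2  ⊔preds=⊤  new=⊤  stable

Least fixpoint reached:
  node 0: +
  node 1: ⊤
  node 2: ⊤
  node 3: ⊤

⊤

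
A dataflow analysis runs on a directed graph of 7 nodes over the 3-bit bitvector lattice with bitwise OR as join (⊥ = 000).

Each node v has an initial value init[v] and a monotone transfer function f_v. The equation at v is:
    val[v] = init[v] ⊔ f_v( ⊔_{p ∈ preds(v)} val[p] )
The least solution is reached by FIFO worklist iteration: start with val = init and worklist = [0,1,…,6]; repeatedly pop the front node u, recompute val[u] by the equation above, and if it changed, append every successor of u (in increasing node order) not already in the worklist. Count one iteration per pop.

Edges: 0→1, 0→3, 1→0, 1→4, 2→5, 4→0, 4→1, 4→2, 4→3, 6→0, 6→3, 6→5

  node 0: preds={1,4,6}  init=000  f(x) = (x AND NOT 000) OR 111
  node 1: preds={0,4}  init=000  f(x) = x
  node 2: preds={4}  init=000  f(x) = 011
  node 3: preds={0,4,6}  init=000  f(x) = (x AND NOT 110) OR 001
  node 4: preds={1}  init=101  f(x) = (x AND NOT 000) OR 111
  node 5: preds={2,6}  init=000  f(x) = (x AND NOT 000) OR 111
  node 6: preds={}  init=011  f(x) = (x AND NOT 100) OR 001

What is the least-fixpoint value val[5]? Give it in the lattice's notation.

111

Worklist (11 pops):
  #1 pop 0: in=111 → 111 (was 000); enqueue []
  #2 pop 1: in=111 → 111 (was 000); enqueue [0]
  #3 pop 2: in=101 → 011 (was 000); enqueue []
  #4 pop 3: in=111 → 001 (was 000); enqueue []
  #5 pop 4: in=111 → 111 (was 101); enqueue [1,2,3]
  #6 pop 5: in=011 → 111 (was 000); enqueue []
  #7 pop 6: in=000 → 011 (no change)
  #8 pop 0: in=111 → 111 (no change)
  #9 pop 1: in=111 → 111 (no change)
  #10 pop 2: in=111 → 011 (no change)
  #11 pop 3: in=111 → 001 (no change)

Fixpoint:
  val[0] = 111
  val[1] = 111
  val[2] = 011
  val[3] = 001
  val[4] = 111
  val[5] = 111
  val[6] = 011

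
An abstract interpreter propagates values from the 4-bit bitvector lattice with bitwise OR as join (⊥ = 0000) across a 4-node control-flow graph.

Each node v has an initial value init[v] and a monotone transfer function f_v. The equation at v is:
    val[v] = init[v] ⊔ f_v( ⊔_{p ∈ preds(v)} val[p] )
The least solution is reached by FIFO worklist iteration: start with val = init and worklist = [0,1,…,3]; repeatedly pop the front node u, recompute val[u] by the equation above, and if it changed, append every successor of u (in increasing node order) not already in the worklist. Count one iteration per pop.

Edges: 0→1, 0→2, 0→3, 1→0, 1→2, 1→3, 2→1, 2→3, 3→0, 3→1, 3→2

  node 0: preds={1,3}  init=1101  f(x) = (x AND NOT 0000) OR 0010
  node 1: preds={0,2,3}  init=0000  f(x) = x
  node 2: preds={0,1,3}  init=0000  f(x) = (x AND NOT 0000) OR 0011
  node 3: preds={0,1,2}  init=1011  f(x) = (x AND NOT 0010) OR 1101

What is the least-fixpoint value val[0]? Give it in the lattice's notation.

1111

Trace (7 dequeues):
  [1] u=0 | in 1011 | out 1111 | prev 1101 | push {}
  [2] u=1 | in 1111 | out 1111 | prev 0000 | push {0}
  [3] u=2 | in 1111 | out 1111 | prev 0000 | push {1}
  [4] u=3 | in 1111 | out 1111 | prev 1011 | push {2}
  [5] u=0 | in 1111 | out 1111 | ==
  [6] u=1 | in 1111 | out 1111 | ==
  [7] u=2 | in 1111 | out 1111 | ==

Converged values:
  [0] 1111
  [1] 1111
  [2] 1111
  [3] 1111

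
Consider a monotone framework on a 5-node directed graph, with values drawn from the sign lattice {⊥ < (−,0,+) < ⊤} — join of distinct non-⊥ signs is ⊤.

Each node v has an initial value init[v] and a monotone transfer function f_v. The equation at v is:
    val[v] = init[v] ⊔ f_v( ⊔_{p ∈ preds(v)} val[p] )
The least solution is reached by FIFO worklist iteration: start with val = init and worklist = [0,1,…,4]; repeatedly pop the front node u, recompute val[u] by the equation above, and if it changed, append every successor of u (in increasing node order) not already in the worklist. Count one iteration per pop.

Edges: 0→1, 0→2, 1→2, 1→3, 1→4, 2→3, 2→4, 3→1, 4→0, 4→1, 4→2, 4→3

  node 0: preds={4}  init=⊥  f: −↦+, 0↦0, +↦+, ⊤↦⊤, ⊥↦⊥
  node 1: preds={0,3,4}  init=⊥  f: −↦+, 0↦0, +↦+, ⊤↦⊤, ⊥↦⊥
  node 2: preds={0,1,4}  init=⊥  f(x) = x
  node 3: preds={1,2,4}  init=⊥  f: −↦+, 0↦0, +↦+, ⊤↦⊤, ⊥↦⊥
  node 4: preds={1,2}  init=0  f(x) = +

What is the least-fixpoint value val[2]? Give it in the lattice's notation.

Trace (11 dequeues):
  [1] u=0 | in 0 | out 0 | prev ⊥ | push {}
  [2] u=1 | in 0 | out 0 | prev ⊥ | push {}
  [3] u=2 | in 0 | out 0 | prev ⊥ | push {}
  [4] u=3 | in 0 | out 0 | prev ⊥ | push {1}
  [5] u=4 | in 0 | out ⊤ | prev 0 | push {0,2,3}
  [6] u=1 | in ⊤ | out ⊤ | prev 0 | push {4}
  [7] u=0 | in ⊤ | out ⊤ | prev 0 | push {1}
  [8] u=2 | in ⊤ | out ⊤ | prev 0 | push {}
  [9] u=3 | in ⊤ | out ⊤ | prev 0 | push {}
  [10] u=4 | in ⊤ | out ⊤ | ==
  [11] u=1 | in ⊤ | out ⊤ | ==

Converged values:
  [0] ⊤
  [1] ⊤
  [2] ⊤
  [3] ⊤
  [4] ⊤

⊤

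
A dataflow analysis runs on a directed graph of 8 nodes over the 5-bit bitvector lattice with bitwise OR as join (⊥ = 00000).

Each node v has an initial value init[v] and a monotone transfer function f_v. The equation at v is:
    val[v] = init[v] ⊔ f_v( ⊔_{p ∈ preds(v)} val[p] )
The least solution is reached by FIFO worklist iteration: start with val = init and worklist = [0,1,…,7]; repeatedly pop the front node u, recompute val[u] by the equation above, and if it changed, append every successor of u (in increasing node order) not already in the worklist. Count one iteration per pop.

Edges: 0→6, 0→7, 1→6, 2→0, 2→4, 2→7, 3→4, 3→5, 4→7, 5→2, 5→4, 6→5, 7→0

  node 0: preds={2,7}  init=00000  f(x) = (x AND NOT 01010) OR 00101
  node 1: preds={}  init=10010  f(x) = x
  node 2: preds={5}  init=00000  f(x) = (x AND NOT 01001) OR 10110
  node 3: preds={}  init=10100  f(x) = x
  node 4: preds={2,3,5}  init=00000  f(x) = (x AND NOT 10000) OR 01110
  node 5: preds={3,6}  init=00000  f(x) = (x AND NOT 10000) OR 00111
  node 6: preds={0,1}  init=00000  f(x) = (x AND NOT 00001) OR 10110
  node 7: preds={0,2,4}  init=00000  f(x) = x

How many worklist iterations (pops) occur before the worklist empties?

14

Trace (14 dequeues):
  [1] u=0 | in 00000 | out 00101 | prev 00000 | push {}
  [2] u=1 | in 00000 | out 10010 | ==
  [3] u=2 | in 00000 | out 10110 | prev 00000 | push {0}
  [4] u=3 | in 00000 | out 10100 | ==
  [5] u=4 | in 10110 | out 01110 | prev 00000 | push {}
  [6] u=5 | in 10100 | out 00111 | prev 00000 | push {2,4}
  [7] u=6 | in 10111 | out 10110 | prev 00000 | push {5}
  [8] u=7 | in 11111 | out 11111 | prev 00000 | push {}
  [9] u=0 | in 11111 | out 10101 | prev 00101 | push {6,7}
  [10] u=2 | in 00111 | out 10110 | ==
  [11] u=4 | in 10111 | out 01111 | prev 01110 | push {}
  [12] u=5 | in 10110 | out 00111 | ==
  [13] u=6 | in 10111 | out 10110 | ==
  [14] u=7 | in 11111 | out 11111 | ==

Converged values:
  [0] 10101
  [1] 10010
  [2] 10110
  [3] 10100
  [4] 01111
  [5] 00111
  [6] 10110
  [7] 11111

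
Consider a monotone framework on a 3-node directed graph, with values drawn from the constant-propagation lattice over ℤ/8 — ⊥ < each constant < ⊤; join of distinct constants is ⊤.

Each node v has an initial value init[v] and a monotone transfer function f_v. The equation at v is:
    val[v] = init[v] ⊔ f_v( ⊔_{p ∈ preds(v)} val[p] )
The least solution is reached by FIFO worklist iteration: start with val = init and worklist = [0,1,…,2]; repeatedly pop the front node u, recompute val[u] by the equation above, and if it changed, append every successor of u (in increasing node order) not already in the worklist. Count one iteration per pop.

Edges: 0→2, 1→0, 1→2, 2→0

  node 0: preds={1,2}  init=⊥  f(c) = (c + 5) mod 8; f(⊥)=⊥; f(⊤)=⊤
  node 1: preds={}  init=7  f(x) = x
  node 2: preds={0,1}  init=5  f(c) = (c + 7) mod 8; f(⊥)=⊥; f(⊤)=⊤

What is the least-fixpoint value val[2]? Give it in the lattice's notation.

Trace (4 dequeues):
  [1] u=0 | in ⊤ | out ⊤ | prev ⊥ | push {}
  [2] u=1 | in ⊥ | out 7 | ==
  [3] u=2 | in ⊤ | out ⊤ | prev 5 | push {0}
  [4] u=0 | in ⊤ | out ⊤ | ==

Converged values:
  [0] ⊤
  [1] 7
  [2] ⊤

⊤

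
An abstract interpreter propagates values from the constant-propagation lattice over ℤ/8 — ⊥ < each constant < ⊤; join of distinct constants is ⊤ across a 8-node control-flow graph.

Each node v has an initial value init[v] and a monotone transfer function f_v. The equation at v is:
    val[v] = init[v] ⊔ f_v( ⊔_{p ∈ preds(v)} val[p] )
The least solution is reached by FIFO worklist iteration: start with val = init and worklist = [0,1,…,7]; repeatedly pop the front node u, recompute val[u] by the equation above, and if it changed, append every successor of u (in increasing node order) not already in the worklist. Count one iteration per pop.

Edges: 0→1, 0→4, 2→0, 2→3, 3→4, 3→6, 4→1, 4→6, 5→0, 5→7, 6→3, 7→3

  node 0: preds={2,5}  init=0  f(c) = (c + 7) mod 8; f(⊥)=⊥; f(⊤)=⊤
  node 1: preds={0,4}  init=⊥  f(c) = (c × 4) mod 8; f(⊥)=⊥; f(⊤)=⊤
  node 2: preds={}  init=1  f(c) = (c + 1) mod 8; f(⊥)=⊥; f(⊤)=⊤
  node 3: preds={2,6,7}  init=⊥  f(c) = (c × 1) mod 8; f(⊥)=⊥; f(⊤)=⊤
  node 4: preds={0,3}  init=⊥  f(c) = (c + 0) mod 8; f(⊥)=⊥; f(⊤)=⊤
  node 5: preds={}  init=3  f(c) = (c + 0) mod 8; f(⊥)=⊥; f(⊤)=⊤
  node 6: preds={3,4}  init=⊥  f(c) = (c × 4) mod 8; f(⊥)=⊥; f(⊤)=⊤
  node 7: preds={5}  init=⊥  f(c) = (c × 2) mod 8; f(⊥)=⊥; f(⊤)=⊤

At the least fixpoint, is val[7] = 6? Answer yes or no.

Iteration log — 12 steps:
  step 1. node 0  ⊔preds=⊤  new=⊤  old=0  +wl: 
  step 2. node 1  ⊔preds=⊤  new=⊤  old=⊥  +wl: 
  step 3. node 2  ⊔preds=⊥  new=1  stable
  step 4. node 3  ⊔preds=1  new=1  old=⊥  +wl: 
  step 5. node 4  ⊔preds=⊤  new=⊤  old=⊥  +wl: 1
  step 6. node 5  ⊔preds=⊥  new=3  stable
  step 7. node 6  ⊔preds=⊤  new=⊤  old=⊥  +wl: 3
  step 8. node 7  ⊔preds=3  new=6  old=⊥  +wl: 
  step 9. node 1  ⊔preds=⊤  new=⊤  stable
  step 10. node 3  ⊔preds=⊤  new=⊤  old=1  +wl: 4,6
  step 11. node 4  ⊔preds=⊤  new=⊤  stable
  step 12. node 6  ⊔preds=⊤  new=⊤  stable

Least fixpoint reached:
  node 0: ⊤
  node 1: ⊤
  node 2: 1
  node 3: ⊤
  node 4: ⊤
  node 5: 3
  node 6: ⊤
  node 7: 6

yes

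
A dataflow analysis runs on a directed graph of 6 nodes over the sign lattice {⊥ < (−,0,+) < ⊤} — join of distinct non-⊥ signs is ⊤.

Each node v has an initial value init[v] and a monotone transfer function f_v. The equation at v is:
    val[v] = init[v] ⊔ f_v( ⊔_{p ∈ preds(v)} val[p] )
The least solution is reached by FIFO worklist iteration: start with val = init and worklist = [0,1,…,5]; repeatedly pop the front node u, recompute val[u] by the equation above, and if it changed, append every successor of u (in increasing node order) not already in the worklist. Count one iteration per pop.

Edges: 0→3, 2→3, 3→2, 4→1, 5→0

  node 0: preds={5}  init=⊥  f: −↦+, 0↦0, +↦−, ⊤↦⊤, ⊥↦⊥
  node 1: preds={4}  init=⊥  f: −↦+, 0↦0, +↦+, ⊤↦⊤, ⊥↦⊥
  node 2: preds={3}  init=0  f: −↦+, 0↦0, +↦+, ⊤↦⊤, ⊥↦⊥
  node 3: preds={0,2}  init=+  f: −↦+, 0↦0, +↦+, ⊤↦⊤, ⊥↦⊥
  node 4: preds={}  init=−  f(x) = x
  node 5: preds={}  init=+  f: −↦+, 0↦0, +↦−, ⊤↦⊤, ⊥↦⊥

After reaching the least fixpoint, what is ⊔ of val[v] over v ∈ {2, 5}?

Iteration log — 7 steps:
  step 1. node 0  ⊔preds=+  new=−  old=⊥  +wl: 
  step 2. node 1  ⊔preds=−  new=+  old=⊥  +wl: 
  step 3. node 2  ⊔preds=+  new=⊤  old=0  +wl: 
  step 4. node 3  ⊔preds=⊤  new=⊤  old=+  +wl: 2
  step 5. node 4  ⊔preds=⊥  new=−  stable
  step 6. node 5  ⊔preds=⊥  new=+  stable
  step 7. node 2  ⊔preds=⊤  new=⊤  stable

Least fixpoint reached:
  node 0: −
  node 1: +
  node 2: ⊤
  node 3: ⊤
  node 4: −
  node 5: +

⊤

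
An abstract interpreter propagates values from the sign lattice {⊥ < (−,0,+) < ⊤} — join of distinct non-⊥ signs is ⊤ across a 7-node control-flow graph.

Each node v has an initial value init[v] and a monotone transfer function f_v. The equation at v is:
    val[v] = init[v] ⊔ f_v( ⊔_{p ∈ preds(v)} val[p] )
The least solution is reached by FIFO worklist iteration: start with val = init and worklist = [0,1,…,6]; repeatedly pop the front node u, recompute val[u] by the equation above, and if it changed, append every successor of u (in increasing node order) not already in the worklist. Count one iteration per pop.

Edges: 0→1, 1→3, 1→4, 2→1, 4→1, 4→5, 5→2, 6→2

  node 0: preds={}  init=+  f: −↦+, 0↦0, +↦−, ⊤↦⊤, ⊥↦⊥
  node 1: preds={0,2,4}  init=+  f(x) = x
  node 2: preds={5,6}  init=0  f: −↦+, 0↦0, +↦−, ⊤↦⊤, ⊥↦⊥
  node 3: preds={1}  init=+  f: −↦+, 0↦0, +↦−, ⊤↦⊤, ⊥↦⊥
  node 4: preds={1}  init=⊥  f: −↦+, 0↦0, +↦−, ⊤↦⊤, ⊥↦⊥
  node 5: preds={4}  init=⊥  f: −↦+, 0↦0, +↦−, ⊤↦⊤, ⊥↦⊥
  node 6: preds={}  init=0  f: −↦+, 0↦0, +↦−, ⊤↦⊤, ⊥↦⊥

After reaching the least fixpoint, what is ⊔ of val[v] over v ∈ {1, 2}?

⊤

Worklist (10 pops):
  #1 pop 0: in=⊥ → + (no change)
  #2 pop 1: in=⊤ → ⊤ (was +); enqueue []
  #3 pop 2: in=0 → 0 (no change)
  #4 pop 3: in=⊤ → ⊤ (was +); enqueue []
  #5 pop 4: in=⊤ → ⊤ (was ⊥); enqueue [1]
  #6 pop 5: in=⊤ → ⊤ (was ⊥); enqueue [2]
  #7 pop 6: in=⊥ → 0 (no change)
  #8 pop 1: in=⊤ → ⊤ (no change)
  #9 pop 2: in=⊤ → ⊤ (was 0); enqueue [1]
  #10 pop 1: in=⊤ → ⊤ (no change)

Fixpoint:
  val[0] = +
  val[1] = ⊤
  val[2] = ⊤
  val[3] = ⊤
  val[4] = ⊤
  val[5] = ⊤
  val[6] = 0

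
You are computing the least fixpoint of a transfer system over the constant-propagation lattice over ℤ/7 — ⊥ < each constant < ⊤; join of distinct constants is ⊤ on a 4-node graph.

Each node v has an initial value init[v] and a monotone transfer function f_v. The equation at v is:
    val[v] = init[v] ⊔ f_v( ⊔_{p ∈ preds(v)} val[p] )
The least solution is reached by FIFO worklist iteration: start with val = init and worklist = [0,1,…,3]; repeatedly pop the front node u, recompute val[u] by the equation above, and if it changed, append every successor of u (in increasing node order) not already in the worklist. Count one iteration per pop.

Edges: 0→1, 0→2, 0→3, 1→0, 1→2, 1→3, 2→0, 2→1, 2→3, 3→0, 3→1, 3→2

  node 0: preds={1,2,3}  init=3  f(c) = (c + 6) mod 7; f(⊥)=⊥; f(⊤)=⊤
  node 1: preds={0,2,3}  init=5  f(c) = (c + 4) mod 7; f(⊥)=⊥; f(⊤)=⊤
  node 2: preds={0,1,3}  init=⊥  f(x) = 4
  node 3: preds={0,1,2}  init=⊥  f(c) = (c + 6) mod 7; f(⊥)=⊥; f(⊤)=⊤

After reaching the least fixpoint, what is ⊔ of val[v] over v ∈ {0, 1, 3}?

Trace (7 dequeues):
  [1] u=0 | in 5 | out ⊤ | prev 3 | push {}
  [2] u=1 | in ⊤ | out ⊤ | prev 5 | push {0}
  [3] u=2 | in ⊤ | out 4 | prev ⊥ | push {1}
  [4] u=3 | in ⊤ | out ⊤ | prev ⊥ | push {2}
  [5] u=0 | in ⊤ | out ⊤ | ==
  [6] u=1 | in ⊤ | out ⊤ | ==
  [7] u=2 | in ⊤ | out 4 | ==

Converged values:
  [0] ⊤
  [1] ⊤
  [2] 4
  [3] ⊤

⊤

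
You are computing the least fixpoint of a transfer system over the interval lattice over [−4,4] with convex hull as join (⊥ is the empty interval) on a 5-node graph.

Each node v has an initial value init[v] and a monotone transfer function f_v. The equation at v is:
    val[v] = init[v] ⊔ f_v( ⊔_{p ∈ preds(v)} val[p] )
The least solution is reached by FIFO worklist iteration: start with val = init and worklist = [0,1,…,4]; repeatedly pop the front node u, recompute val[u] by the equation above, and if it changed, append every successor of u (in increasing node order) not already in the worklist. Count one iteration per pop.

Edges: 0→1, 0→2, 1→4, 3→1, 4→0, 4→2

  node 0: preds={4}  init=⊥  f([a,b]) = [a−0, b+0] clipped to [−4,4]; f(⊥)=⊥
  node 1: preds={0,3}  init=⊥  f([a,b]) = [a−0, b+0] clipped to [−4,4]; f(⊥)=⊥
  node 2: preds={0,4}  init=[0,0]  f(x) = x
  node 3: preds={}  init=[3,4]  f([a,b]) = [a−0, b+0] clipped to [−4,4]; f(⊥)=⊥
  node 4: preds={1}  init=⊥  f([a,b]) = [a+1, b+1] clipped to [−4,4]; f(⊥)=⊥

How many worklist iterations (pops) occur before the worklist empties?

Worklist (8 pops):
  #1 pop 0: in=⊥ → ⊥ (no change)
  #2 pop 1: in=[3,4] → [3,4] (was ⊥); enqueue []
  #3 pop 2: in=⊥ → [0,0] (no change)
  #4 pop 3: in=⊥ → [3,4] (no change)
  #5 pop 4: in=[3,4] → [4,4] (was ⊥); enqueue [0,2]
  #6 pop 0: in=[4,4] → [4,4] (was ⊥); enqueue [1]
  #7 pop 2: in=[4,4] → [0,4] (was [0,0]); enqueue []
  #8 pop 1: in=[3,4] → [3,4] (no change)

Fixpoint:
  val[0] = [4,4]
  val[1] = [3,4]
  val[2] = [0,4]
  val[3] = [3,4]
  val[4] = [4,4]

8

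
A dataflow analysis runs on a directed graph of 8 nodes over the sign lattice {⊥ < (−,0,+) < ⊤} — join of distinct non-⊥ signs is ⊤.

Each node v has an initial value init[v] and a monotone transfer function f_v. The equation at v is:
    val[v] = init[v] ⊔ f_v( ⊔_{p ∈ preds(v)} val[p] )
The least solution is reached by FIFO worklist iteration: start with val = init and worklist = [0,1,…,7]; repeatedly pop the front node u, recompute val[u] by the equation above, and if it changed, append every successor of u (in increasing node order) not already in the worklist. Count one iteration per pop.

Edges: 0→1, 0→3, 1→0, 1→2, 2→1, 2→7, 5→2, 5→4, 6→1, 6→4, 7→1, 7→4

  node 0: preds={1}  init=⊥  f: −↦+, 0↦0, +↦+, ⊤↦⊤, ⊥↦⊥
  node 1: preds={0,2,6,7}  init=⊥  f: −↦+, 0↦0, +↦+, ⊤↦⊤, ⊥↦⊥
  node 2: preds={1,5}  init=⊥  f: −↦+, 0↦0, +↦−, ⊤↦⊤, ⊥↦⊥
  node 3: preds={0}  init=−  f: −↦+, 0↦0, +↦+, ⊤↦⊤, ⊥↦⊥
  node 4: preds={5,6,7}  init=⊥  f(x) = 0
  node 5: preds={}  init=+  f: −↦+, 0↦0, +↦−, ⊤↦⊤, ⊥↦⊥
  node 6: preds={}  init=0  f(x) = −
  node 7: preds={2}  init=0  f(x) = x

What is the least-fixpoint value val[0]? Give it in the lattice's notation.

Worklist (16 pops):
  #1 pop 0: in=⊥ → ⊥ (no change)
  #2 pop 1: in=0 → 0 (was ⊥); enqueue [0]
  #3 pop 2: in=⊤ → ⊤ (was ⊥); enqueue [1]
  #4 pop 3: in=⊥ → − (no change)
  #5 pop 4: in=⊤ → 0 (was ⊥); enqueue []
  #6 pop 5: in=⊥ → + (no change)
  #7 pop 6: in=⊥ → ⊤ (was 0); enqueue [4]
  #8 pop 7: in=⊤ → ⊤ (was 0); enqueue []
  #9 pop 0: in=0 → 0 (was ⊥); enqueue [3]
  #10 pop 1: in=⊤ → ⊤ (was 0); enqueue [0,2]
  #11 pop 4: in=⊤ → 0 (no change)
  #12 pop 3: in=0 → ⊤ (was −); enqueue []
  #13 pop 0: in=⊤ → ⊤ (was 0); enqueue [1,3]
  #14 pop 2: in=⊤ → ⊤ (no change)
  #15 pop 1: in=⊤ → ⊤ (no change)
  #16 pop 3: in=⊤ → ⊤ (no change)

Fixpoint:
  val[0] = ⊤
  val[1] = ⊤
  val[2] = ⊤
  val[3] = ⊤
  val[4] = 0
  val[5] = +
  val[6] = ⊤
  val[7] = ⊤

⊤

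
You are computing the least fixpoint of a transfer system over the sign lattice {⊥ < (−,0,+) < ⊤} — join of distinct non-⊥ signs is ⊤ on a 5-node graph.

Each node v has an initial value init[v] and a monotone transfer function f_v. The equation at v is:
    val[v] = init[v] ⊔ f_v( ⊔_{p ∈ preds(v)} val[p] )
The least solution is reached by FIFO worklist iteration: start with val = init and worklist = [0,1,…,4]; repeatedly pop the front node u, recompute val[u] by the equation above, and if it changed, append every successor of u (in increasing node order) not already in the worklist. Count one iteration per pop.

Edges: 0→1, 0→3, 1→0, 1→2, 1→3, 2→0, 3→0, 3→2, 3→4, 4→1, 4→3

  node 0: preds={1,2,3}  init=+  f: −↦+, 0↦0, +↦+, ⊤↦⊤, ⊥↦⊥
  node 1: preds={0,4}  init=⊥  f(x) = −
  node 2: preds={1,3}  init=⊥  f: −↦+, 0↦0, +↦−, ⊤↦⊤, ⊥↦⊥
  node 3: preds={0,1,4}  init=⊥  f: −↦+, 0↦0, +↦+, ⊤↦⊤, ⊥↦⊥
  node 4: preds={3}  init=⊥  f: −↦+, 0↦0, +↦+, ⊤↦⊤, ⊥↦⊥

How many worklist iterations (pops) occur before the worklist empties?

Worklist (10 pops):
  #1 pop 0: in=⊥ → + (no change)
  #2 pop 1: in=+ → − (was ⊥); enqueue [0]
  #3 pop 2: in=− → + (was ⊥); enqueue []
  #4 pop 3: in=⊤ → ⊤ (was ⊥); enqueue [2]
  #5 pop 4: in=⊤ → ⊤ (was ⊥); enqueue [1,3]
  #6 pop 0: in=⊤ → ⊤ (was +); enqueue []
  #7 pop 2: in=⊤ → ⊤ (was +); enqueue [0]
  #8 pop 1: in=⊤ → − (no change)
  #9 pop 3: in=⊤ → ⊤ (no change)
  #10 pop 0: in=⊤ → ⊤ (no change)

Fixpoint:
  val[0] = ⊤
  val[1] = −
  val[2] = ⊤
  val[3] = ⊤
  val[4] = ⊤

10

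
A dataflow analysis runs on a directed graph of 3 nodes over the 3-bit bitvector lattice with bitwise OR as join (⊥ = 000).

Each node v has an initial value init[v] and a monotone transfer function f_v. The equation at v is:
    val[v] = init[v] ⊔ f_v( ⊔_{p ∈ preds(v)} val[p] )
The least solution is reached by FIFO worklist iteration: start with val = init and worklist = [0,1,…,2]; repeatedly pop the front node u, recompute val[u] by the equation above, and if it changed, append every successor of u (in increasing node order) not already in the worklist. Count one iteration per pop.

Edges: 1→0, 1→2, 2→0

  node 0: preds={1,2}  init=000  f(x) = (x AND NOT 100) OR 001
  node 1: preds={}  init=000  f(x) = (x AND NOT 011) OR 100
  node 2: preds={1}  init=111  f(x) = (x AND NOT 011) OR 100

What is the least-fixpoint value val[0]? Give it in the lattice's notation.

Worklist (4 pops):
  #1 pop 0: in=111 → 011 (was 000); enqueue []
  #2 pop 1: in=000 → 100 (was 000); enqueue [0]
  #3 pop 2: in=100 → 111 (no change)
  #4 pop 0: in=111 → 011 (no change)

Fixpoint:
  val[0] = 011
  val[1] = 100
  val[2] = 111

011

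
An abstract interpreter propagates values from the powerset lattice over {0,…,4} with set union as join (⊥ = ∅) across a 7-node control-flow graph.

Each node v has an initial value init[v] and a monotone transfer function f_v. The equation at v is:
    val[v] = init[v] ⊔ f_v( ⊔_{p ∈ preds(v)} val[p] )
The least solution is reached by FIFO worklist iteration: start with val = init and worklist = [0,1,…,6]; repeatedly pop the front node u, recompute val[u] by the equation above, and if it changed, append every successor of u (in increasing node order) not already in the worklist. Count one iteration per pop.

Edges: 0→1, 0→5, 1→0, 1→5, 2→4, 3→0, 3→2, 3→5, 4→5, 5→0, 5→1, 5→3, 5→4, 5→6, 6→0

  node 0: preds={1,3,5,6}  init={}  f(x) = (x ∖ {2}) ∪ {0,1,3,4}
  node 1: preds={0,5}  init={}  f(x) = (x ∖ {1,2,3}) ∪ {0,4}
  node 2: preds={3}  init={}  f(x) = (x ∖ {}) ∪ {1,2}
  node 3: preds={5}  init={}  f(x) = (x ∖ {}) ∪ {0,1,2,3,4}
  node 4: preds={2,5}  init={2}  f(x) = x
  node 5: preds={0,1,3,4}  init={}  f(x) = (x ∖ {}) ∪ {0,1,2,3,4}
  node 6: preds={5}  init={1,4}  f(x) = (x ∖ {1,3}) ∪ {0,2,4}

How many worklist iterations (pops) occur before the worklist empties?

13

Trace (13 dequeues):
  [1] u=0 | in {1,4} | out {0,1,3,4} | prev {} | push {}
  [2] u=1 | in {0,1,3,4} | out {0,4} | prev {} | push {0}
  [3] u=2 | in {} | out {1,2} | prev {} | push {}
  [4] u=3 | in {} | out {0,1,2,3,4} | prev {} | push {2}
  [5] u=4 | in {1,2} | out {1,2} | prev {2} | push {}
  [6] u=5 | in {0,1,2,3,4} | out {0,1,2,3,4} | prev {} | push {1,3,4}
  [7] u=6 | in {0,1,2,3,4} | out {0,1,2,4} | prev {1,4} | push {}
  [8] u=0 | in {0,1,2,3,4} | out {0,1,3,4} | ==
  [9] u=2 | in {0,1,2,3,4} | out {0,1,2,3,4} | prev {1,2} | push {}
  [10] u=1 | in {0,1,2,3,4} | out {0,4} | ==
  [11] u=3 | in {0,1,2,3,4} | out {0,1,2,3,4} | ==
  [12] u=4 | in {0,1,2,3,4} | out {0,1,2,3,4} | prev {1,2} | push {5}
  [13] u=5 | in {0,1,2,3,4} | out {0,1,2,3,4} | ==

Converged values:
  [0] {0,1,3,4}
  [1] {0,4}
  [2] {0,1,2,3,4}
  [3] {0,1,2,3,4}
  [4] {0,1,2,3,4}
  [5] {0,1,2,3,4}
  [6] {0,1,2,4}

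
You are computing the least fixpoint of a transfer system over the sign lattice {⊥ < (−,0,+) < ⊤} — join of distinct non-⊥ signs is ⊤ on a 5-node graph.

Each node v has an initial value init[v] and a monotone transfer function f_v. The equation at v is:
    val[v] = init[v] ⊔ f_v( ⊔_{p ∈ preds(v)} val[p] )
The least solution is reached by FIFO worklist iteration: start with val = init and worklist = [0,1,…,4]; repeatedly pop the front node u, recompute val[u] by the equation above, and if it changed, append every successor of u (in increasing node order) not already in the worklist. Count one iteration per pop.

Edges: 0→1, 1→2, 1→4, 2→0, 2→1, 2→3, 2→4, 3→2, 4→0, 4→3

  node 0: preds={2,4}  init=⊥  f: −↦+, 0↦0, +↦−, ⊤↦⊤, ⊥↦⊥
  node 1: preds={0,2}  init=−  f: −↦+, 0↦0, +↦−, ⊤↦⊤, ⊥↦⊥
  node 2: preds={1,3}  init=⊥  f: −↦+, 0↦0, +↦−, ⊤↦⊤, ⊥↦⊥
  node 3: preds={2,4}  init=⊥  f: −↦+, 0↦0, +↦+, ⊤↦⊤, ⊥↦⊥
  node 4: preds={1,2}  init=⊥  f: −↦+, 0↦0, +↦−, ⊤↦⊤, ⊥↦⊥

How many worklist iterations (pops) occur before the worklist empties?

Trace (13 dequeues):
  [1] u=0 | in ⊥ | out ⊥ | ==
  [2] u=1 | in ⊥ | out − | ==
  [3] u=2 | in − | out + | prev ⊥ | push {0,1}
  [4] u=3 | in + | out + | prev ⊥ | push {2}
  [5] u=4 | in ⊤ | out ⊤ | prev ⊥ | push {3}
  [6] u=0 | in ⊤ | out ⊤ | prev ⊥ | push {}
  [7] u=1 | in ⊤ | out ⊤ | prev − | push {4}
  [8] u=2 | in ⊤ | out ⊤ | prev + | push {0,1}
  [9] u=3 | in ⊤ | out ⊤ | prev + | push {2}
  [10] u=4 | in ⊤ | out ⊤ | ==
  [11] u=0 | in ⊤ | out ⊤ | ==
  [12] u=1 | in ⊤ | out ⊤ | ==
  [13] u=2 | in ⊤ | out ⊤ | ==

Converged values:
  [0] ⊤
  [1] ⊤
  [2] ⊤
  [3] ⊤
  [4] ⊤

13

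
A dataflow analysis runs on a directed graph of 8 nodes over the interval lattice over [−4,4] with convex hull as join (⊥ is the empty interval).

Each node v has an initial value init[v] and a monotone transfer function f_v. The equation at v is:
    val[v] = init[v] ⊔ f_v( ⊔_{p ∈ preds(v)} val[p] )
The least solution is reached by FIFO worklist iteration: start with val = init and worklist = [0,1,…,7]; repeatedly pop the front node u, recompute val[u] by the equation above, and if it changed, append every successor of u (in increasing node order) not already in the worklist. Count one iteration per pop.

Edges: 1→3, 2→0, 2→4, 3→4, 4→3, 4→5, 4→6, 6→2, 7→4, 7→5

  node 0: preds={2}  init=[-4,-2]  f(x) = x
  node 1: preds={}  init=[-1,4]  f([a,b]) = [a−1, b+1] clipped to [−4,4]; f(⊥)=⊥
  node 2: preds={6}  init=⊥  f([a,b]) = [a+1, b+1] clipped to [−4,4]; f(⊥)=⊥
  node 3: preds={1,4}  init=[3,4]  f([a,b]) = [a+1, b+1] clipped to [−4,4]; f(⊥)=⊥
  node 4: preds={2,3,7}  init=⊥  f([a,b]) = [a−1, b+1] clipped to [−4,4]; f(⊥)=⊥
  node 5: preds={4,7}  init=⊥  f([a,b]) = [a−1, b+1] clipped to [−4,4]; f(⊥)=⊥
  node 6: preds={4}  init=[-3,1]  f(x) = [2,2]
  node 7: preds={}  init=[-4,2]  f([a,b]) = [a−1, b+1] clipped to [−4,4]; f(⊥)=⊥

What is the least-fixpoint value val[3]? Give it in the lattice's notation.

Trace (13 dequeues):
  [1] u=0 | in ⊥ | out [-4,-2] | ==
  [2] u=1 | in ⊥ | out [-1,4] | ==
  [3] u=2 | in [-3,1] | out [-2,2] | prev ⊥ | push {0}
  [4] u=3 | in [-1,4] | out [0,4] | prev [3,4] | push {}
  [5] u=4 | in [-4,4] | out [-4,4] | prev ⊥ | push {3}
  [6] u=5 | in [-4,4] | out [-4,4] | prev ⊥ | push {}
  [7] u=6 | in [-4,4] | out [-3,2] | prev [-3,1] | push {2}
  [8] u=7 | in ⊥ | out [-4,2] | ==
  [9] u=0 | in [-2,2] | out [-4,2] | prev [-4,-2] | push {}
  [10] u=3 | in [-4,4] | out [-3,4] | prev [0,4] | push {4}
  [11] u=2 | in [-3,2] | out [-2,3] | prev [-2,2] | push {0}
  [12] u=4 | in [-4,4] | out [-4,4] | ==
  [13] u=0 | in [-2,3] | out [-4,3] | prev [-4,2] | push {}

Converged values:
  [0] [-4,3]
  [1] [-1,4]
  [2] [-2,3]
  [3] [-3,4]
  [4] [-4,4]
  [5] [-4,4]
  [6] [-3,2]
  [7] [-4,2]

[-3,4]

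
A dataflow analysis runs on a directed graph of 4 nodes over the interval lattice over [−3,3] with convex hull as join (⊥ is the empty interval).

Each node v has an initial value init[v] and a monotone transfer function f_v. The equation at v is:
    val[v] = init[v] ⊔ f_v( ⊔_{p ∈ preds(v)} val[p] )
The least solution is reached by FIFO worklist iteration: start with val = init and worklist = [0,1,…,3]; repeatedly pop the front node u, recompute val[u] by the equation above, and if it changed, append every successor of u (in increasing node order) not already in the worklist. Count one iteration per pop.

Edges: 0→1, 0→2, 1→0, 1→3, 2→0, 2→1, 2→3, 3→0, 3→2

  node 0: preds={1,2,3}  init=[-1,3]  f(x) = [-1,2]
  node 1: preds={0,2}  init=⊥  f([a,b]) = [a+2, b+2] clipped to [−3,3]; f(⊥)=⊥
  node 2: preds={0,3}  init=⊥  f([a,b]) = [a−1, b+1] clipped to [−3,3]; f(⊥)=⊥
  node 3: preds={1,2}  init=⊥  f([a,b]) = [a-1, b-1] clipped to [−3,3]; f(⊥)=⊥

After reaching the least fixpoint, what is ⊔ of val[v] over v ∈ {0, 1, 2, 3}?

[-3,3]

Worklist (12 pops):
  #1 pop 0: in=⊥ → [-1,3] (no change)
  #2 pop 1: in=[-1,3] → [1,3] (was ⊥); enqueue [0]
  #3 pop 2: in=[-1,3] → [-2,3] (was ⊥); enqueue [1]
  #4 pop 3: in=[-2,3] → [-3,2] (was ⊥); enqueue [2]
  #5 pop 0: in=[-3,3] → [-1,3] (no change)
  #6 pop 1: in=[-2,3] → [0,3] (was [1,3]); enqueue [0,3]
  #7 pop 2: in=[-3,3] → [-3,3] (was [-2,3]); enqueue [1]
  #8 pop 0: in=[-3,3] → [-1,3] (no change)
  #9 pop 3: in=[-3,3] → [-3,2] (no change)
  #10 pop 1: in=[-3,3] → [-1,3] (was [0,3]); enqueue [0,3]
  #11 pop 0: in=[-3,3] → [-1,3] (no change)
  #12 pop 3: in=[-3,3] → [-3,2] (no change)

Fixpoint:
  val[0] = [-1,3]
  val[1] = [-1,3]
  val[2] = [-3,3]
  val[3] = [-3,2]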